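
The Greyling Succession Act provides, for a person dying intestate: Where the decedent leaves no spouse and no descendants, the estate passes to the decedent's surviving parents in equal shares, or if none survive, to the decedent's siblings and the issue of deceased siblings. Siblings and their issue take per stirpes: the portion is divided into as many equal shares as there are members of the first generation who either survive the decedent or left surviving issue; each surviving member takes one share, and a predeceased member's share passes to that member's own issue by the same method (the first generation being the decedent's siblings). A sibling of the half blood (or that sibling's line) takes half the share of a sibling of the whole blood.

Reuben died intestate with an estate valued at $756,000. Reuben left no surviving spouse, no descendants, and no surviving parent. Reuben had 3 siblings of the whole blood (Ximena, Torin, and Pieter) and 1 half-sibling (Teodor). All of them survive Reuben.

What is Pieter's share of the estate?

The entire $756,000 passes to the siblings and their issue.
Counting each half-blood sibling's line as half a unit, there are 7/2 units in $756,000, so one unit is $216,000. Whole-blood lines (Ximena, Torin, and Pieter) take $216,000 each; half-blood lines (Teodor) take $108,000 each.

Pieter receives $216,000.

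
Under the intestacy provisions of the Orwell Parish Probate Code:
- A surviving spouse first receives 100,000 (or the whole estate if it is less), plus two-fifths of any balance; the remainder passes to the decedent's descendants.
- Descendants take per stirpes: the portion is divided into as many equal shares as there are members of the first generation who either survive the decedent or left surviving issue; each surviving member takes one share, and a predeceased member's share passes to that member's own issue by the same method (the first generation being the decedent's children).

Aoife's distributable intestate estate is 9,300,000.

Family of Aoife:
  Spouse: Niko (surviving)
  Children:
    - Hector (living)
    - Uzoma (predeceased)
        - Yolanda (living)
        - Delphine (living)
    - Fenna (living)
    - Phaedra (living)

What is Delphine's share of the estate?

Niko first takes 100,000, leaving a balance of 9,200,000. Niko then takes two-fifths of the balance (3,680,000), for a total of 3,780,000. The remaining 5,520,000 passes to the descendants.
The descendants' portion (5,520,000) is divided into 4 shares of 1,380,000: Hector, Fenna, and Phaedra each take 1,380,000; Uzoma's 1,380,000 share passes to Uzoma's issue.
Uzoma's share (1,380,000) is divided into 2 shares of 690,000: Yolanda and Delphine each take 690,000.

Delphine receives 690,000.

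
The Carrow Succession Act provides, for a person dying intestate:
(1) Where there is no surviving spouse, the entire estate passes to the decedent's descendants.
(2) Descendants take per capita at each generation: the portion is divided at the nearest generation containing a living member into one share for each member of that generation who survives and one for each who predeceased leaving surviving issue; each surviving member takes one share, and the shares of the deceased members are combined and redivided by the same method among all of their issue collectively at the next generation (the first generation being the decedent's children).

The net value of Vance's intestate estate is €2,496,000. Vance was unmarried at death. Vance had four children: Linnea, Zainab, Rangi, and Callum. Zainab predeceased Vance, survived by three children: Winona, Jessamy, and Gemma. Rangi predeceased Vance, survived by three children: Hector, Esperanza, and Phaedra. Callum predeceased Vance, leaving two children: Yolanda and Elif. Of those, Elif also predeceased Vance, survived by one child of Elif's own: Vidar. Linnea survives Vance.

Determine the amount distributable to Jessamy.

Jessamy receives €234,000.

The entire €2,496,000 passes to the descendants.
That amount (€2,496,000) is divided at the children's generation into 4 shares of €624,000. Linnea takes €624,000. The 3 shares of the deceased (Zainab, Rangi, and Callum) are combined into a pool of €1,872,000.
That pool (€1,872,000) is divided at the grandchildren's generation into 8 shares of €234,000. Winona, Jessamy, Gemma, Hector, Esperanza, Phaedra, and Yolanda each take €234,000. The remaining share for the deceased Elif (€234,000) is carried to the next generation.
That pool (€234,000) passes entirely to Vidar, the sole taker at the great-grandchildren's generation.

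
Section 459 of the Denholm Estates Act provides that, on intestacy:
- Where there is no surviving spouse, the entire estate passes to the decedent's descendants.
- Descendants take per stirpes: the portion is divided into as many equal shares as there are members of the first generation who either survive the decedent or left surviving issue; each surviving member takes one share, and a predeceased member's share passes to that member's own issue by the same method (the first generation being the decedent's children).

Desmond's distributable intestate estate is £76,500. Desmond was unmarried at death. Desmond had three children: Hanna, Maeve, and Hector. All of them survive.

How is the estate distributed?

The entire £76,500 passes to the descendants.
That amount (£76,500) is divided into 3 shares of £25,500: Hanna, Maeve, and Hector each take £25,500.

Hanna: £25,500; Maeve: £25,500; Hector: £25,500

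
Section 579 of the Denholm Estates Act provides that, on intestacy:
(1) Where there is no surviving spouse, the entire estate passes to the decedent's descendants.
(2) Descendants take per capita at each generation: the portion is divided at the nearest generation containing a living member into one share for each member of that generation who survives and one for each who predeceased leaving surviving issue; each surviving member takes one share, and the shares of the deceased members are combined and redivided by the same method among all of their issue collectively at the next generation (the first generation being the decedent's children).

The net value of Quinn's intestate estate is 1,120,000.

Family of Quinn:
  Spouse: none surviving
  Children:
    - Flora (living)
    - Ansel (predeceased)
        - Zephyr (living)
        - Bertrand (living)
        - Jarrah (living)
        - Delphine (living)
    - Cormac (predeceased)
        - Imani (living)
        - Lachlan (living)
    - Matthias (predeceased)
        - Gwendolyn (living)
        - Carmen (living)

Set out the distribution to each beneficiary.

Flora: 280,000; Zephyr: 105,000; Bertrand: 105,000; Jarrah: 105,000; Delphine: 105,000; Imani: 105,000; Lachlan: 105,000; Gwendolyn: 105,000; Carmen: 105,000

The entire 1,120,000 passes to the descendants.
That amount (1,120,000) is divided at the children's generation into 4 shares of 280,000. Flora takes 280,000. The 3 shares of the deceased (Ansel, Cormac, and Matthias) are combined into a pool of 840,000.
That pool (840,000) is divided at the grandchildren's generation equally among Zephyr, Bertrand, Jarrah, Delphine, Imani, Lachlan, Gwendolyn, and Carmen: 105,000 each.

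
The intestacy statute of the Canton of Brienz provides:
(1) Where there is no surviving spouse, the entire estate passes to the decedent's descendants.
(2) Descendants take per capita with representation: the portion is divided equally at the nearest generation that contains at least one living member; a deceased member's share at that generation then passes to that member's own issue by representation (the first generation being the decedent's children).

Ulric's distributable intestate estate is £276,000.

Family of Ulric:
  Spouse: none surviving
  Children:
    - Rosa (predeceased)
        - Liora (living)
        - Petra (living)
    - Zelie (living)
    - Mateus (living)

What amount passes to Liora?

The entire £276,000 passes to the descendants.
That amount (£276,000) is divided into 3 shares of £92,000: Zelie and Mateus each take £92,000; Rosa's £92,000 share passes to Rosa's issue.
Rosa's share (£92,000) is divided into 2 shares of £46,000: Liora and Petra each take £46,000.

Liora receives £46,000.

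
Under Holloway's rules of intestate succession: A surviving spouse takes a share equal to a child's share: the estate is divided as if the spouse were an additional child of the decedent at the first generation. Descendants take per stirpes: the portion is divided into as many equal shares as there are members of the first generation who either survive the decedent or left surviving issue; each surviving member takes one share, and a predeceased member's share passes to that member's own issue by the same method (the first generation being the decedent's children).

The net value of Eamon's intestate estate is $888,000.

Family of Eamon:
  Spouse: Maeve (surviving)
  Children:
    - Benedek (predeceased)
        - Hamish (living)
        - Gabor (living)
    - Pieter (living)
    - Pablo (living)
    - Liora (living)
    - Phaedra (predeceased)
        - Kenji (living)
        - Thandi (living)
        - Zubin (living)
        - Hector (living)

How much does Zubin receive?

The spouse counts as an additional share at the children's level, so there are 6 primary shares of $148,000. Maeve takes one such share ($148,000).
The children's combined portion ($740,000) is divided into 5 shares of $148,000: Pieter, Pablo, and Liora each take $148,000; Benedek's $148,000 share passes to Benedek's issue; Phaedra's $148,000 share passes to Phaedra's issue.
Benedek's share ($148,000) is divided into 2 shares of $74,000: Hamish and Gabor each take $74,000.
Phaedra's share ($148,000) is divided into 4 shares of $37,000: Kenji, Thandi, Zubin, and Hector each take $37,000.

Zubin receives $37,000.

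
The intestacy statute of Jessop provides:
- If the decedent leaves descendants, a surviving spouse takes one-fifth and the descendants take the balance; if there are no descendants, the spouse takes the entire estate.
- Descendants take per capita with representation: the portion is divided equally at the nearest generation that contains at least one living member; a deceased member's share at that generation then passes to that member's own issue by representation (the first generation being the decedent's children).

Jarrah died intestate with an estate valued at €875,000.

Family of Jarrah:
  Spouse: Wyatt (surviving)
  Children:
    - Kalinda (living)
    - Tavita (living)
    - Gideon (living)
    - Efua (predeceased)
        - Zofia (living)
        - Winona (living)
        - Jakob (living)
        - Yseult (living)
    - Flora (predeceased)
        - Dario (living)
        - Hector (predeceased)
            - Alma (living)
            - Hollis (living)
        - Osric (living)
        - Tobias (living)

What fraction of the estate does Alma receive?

Alma receives 1/50 of the estate.

Wyatt takes one-fifth of €875,000 = €175,000. The remaining €700,000 passes to the descendants.
The descendants' portion (€700,000) is divided into 5 shares of €140,000: Kalinda, Tavita, and Gideon each take €140,000; Efua's €140,000 share passes to Efua's issue; Flora's €140,000 share passes to Flora's issue.
Efua's share (€140,000) is divided into 4 shares of €35,000: Zofia, Winona, Jakob, and Yseult each take €35,000.
Flora's share (€140,000) is divided into 4 shares of €35,000: Dario, Osric, and Tobias each take €35,000; Hector's €35,000 share passes to Hector's issue.
Hector's share (€35,000) is divided into 2 shares of €17,500: Alma and Hollis each take €17,500.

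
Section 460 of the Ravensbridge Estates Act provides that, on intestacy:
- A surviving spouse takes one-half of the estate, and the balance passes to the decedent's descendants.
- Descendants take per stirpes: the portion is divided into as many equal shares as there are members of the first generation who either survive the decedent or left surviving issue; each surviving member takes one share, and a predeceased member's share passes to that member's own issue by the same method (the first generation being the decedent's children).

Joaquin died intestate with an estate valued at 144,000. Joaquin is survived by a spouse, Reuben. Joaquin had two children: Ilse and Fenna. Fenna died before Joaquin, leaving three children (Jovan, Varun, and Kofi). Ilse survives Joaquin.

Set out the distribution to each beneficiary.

Reuben: 72,000; Ilse: 36,000; Jovan: 12,000; Varun: 12,000; Kofi: 12,000

Reuben takes one-half of 144,000 = 72,000. The remaining 72,000 passes to the descendants.
The descendants' portion (72,000) is divided into 2 shares of 36,000: Ilse takes 36,000; Fenna's 36,000 share passes to Fenna's issue.
Fenna's share (36,000) is divided into 3 shares of 12,000: Jovan, Varun, and Kofi each take 12,000.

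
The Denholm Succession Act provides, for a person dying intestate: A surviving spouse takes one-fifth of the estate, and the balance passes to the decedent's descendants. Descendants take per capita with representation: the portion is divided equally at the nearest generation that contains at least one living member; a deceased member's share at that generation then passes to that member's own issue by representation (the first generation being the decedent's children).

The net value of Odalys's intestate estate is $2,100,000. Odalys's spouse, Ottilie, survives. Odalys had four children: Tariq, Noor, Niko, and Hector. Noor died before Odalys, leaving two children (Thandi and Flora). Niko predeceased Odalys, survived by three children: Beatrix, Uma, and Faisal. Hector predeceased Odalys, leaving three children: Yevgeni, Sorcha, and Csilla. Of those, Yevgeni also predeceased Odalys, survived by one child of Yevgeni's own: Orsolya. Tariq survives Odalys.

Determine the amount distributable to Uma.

Uma receives $140,000.

Ottilie takes one-fifth of $2,100,000 = $420,000. The remaining $1,680,000 passes to the descendants.
The descendants' portion ($1,680,000) is divided into 4 shares of $420,000: Tariq takes $420,000; Noor's $420,000 share passes to Noor's issue; Niko's $420,000 share passes to Niko's issue; Hector's $420,000 share passes to Hector's issue.
Noor's share ($420,000) is divided into 2 shares of $210,000: Thandi and Flora each take $210,000.
Niko's share ($420,000) is divided into 3 shares of $140,000: Beatrix, Uma, and Faisal each take $140,000.
Hector's share ($420,000) is divided into 3 shares of $140,000: Sorcha and Csilla each take $140,000; Yevgeni's $140,000 share passes to Yevgeni's issue.
Yevgeni's share ($140,000) passes entirely to Orsolya.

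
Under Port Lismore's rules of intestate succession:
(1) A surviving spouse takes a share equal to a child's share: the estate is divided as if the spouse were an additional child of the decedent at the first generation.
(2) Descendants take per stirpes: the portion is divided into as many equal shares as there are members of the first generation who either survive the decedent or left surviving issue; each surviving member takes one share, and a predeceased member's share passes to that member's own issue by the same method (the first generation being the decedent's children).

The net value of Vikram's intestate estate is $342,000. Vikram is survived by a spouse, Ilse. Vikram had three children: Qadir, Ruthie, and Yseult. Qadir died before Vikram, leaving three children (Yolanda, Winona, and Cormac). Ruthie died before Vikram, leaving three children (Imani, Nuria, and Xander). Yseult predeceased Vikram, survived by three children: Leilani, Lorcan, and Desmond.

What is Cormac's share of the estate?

Cormac receives $28,500.

The spouse counts as an additional share at the children's level, so there are 4 primary shares of $85,500. Ilse takes one such share ($85,500).
The children's combined portion ($256,500) is divided into 3 shares of $85,500: Qadir's $85,500 share passes to Qadir's issue; Ruthie's $85,500 share passes to Ruthie's issue; Yseult's $85,500 share passes to Yseult's issue.
Qadir's share ($85,500) is divided into 3 shares of $28,500: Yolanda, Winona, and Cormac each take $28,500.
Ruthie's share ($85,500) is divided into 3 shares of $28,500: Imani, Nuria, and Xander each take $28,500.
Yseult's share ($85,500) is divided into 3 shares of $28,500: Leilani, Lorcan, and Desmond each take $28,500.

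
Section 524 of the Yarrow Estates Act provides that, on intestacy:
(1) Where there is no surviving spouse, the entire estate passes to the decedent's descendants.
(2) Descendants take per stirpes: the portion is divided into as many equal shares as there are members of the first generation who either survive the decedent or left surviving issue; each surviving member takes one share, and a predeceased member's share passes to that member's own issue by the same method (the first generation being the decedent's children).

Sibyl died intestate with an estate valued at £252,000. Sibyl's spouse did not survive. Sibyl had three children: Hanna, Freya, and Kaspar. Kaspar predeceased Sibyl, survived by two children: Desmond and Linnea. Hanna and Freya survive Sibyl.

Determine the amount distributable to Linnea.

Linnea receives £42,000.

The entire £252,000 passes to the descendants.
That amount (£252,000) is divided into 3 shares of £84,000: Hanna and Freya each take £84,000; Kaspar's £84,000 share passes to Kaspar's issue.
Kaspar's share (£84,000) is divided into 2 shares of £42,000: Desmond and Linnea each take £42,000.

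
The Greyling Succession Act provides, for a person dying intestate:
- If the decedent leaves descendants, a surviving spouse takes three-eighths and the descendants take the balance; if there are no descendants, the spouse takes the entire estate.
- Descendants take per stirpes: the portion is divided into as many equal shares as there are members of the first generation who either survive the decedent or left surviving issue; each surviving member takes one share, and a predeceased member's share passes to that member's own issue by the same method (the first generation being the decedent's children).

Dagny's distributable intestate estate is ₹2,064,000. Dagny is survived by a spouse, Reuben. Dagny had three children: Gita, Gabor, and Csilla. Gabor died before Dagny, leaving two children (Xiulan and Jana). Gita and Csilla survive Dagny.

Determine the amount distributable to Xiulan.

Reuben takes three-eighths of ₹2,064,000 = ₹774,000. The remaining ₹1,290,000 passes to the descendants.
The descendants' portion (₹1,290,000) is divided into 3 shares of ₹430,000: Gita and Csilla each take ₹430,000; Gabor's ₹430,000 share passes to Gabor's issue.
Gabor's share (₹430,000) is divided into 2 shares of ₹215,000: Xiulan and Jana each take ₹215,000.

Xiulan receives ₹215,000.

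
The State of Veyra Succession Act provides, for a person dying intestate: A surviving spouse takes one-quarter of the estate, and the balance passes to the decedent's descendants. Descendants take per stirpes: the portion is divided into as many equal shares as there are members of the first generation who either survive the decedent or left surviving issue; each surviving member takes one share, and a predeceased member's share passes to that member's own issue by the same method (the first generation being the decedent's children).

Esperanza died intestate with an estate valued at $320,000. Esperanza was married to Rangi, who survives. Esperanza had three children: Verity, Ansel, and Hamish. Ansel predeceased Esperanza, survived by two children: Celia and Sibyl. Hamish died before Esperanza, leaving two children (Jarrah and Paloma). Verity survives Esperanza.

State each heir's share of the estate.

Rangi: $80,000; Verity: $80,000; Celia: $40,000; Sibyl: $40,000; Jarrah: $40,000; Paloma: $40,000

Rangi takes one-quarter of $320,000 = $80,000. The remaining $240,000 passes to the descendants.
The descendants' portion ($240,000) is divided into 3 shares of $80,000: Verity takes $80,000; Ansel's $80,000 share passes to Ansel's issue; Hamish's $80,000 share passes to Hamish's issue.
Ansel's share ($80,000) is divided into 2 shares of $40,000: Celia and Sibyl each take $40,000.
Hamish's share ($80,000) is divided into 2 shares of $40,000: Jarrah and Paloma each take $40,000.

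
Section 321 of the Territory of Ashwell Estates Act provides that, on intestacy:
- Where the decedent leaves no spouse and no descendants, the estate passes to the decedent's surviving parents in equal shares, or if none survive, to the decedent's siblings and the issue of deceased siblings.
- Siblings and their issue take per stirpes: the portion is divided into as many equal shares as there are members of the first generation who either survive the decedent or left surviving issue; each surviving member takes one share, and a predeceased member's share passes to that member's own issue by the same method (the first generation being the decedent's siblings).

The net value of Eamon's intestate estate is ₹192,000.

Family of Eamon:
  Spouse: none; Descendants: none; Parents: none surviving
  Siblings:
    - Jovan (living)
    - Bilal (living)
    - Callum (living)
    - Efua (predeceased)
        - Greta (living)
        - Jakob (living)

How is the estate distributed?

Jovan: ₹48,000; Bilal: ₹48,000; Callum: ₹48,000; Greta: ₹24,000; Jakob: ₹24,000

The entire ₹192,000 passes to the siblings and their issue.
That amount (₹192,000) is divided into 4 shares of ₹48,000: Jovan, Bilal, and Callum each take ₹48,000; Efua's ₹48,000 share passes to Efua's issue.
Efua's share (₹48,000) is divided into 2 shares of ₹24,000: Greta and Jakob each take ₹24,000.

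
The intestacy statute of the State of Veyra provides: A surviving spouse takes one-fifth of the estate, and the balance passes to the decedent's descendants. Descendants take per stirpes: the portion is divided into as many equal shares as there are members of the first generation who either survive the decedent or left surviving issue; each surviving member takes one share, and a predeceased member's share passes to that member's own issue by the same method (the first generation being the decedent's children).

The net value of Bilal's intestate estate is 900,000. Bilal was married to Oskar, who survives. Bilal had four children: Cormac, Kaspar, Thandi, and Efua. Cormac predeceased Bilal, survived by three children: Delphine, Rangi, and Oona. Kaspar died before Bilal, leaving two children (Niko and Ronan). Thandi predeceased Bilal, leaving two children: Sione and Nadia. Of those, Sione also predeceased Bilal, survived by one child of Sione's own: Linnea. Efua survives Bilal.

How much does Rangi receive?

Oskar takes one-fifth of 900,000 = 180,000. The remaining 720,000 passes to the descendants.
The descendants' portion (720,000) is divided into 4 shares of 180,000: Efua takes 180,000; Cormac's 180,000 share passes to Cormac's issue; Kaspar's 180,000 share passes to Kaspar's issue; Thandi's 180,000 share passes to Thandi's issue.
Cormac's share (180,000) is divided into 3 shares of 60,000: Delphine, Rangi, and Oona each take 60,000.
Kaspar's share (180,000) is divided into 2 shares of 90,000: Niko and Ronan each take 90,000.
Thandi's share (180,000) is divided into 2 shares of 90,000: Nadia takes 90,000; Sione's 90,000 share passes to Sione's issue.
Sione's share (90,000) passes entirely to Linnea.

Rangi receives 60,000.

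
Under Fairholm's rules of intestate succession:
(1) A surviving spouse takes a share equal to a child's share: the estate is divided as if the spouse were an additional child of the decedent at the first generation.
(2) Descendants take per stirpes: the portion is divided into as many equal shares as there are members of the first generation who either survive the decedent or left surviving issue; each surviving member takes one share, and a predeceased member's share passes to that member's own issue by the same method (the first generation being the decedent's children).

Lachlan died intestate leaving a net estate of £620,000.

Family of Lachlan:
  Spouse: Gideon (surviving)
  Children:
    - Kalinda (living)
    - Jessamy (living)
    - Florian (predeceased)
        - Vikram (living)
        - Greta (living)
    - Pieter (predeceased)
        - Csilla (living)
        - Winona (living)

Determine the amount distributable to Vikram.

The spouse counts as an additional share at the children's level, so there are 5 primary shares of £124,000. Gideon takes one such share (£124,000).
The children's combined portion (£496,000) is divided into 4 shares of £124,000: Kalinda and Jessamy each take £124,000; Florian's £124,000 share passes to Florian's issue; Pieter's £124,000 share passes to Pieter's issue.
Florian's share (£124,000) is divided into 2 shares of £62,000: Vikram and Greta each take £62,000.
Pieter's share (£124,000) is divided into 2 shares of £62,000: Csilla and Winona each take £62,000.

Vikram receives £62,000.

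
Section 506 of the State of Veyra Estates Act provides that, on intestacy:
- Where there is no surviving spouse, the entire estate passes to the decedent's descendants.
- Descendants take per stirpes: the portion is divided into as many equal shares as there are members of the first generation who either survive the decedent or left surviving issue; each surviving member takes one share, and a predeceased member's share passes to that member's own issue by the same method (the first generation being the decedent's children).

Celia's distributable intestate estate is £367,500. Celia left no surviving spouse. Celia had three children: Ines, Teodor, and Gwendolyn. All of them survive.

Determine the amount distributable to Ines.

Ines receives £122,500.

The entire £367,500 passes to the descendants.
That amount (£367,500) is divided into 3 shares of £122,500: Ines, Teodor, and Gwendolyn each take £122,500.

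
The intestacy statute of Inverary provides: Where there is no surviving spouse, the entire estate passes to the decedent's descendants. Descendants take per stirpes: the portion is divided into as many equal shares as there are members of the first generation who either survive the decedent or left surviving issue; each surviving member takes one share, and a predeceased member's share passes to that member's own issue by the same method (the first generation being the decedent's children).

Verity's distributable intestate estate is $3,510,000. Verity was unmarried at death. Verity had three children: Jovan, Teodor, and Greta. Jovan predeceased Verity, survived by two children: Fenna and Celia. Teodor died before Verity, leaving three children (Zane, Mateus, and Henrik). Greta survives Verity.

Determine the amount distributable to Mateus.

The entire $3,510,000 passes to the descendants.
That amount ($3,510,000) is divided into 3 shares of $1,170,000: Greta takes $1,170,000; Jovan's $1,170,000 share passes to Jovan's issue; Teodor's $1,170,000 share passes to Teodor's issue.
Jovan's share ($1,170,000) is divided into 2 shares of $585,000: Fenna and Celia each take $585,000.
Teodor's share ($1,170,000) is divided into 3 shares of $390,000: Zane, Mateus, and Henrik each take $390,000.

Mateus receives $390,000.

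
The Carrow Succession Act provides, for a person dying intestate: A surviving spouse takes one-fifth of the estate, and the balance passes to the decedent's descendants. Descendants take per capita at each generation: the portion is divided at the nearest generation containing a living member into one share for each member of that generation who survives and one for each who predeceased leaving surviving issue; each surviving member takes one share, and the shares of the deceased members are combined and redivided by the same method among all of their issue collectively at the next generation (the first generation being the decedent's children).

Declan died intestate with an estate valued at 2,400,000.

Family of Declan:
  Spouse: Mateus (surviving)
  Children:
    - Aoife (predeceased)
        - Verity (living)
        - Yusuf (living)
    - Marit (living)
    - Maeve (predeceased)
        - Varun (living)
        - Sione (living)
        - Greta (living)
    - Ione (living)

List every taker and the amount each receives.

Mateus takes one-fifth of 2,400,000 = 480,000. The remaining 1,920,000 passes to the descendants.
The descendants' portion (1,920,000) is divided at the children's generation into 4 shares of 480,000. Marit and Ione each take 480,000. The 2 shares of the deceased (Aoife and Maeve) are combined into a pool of 960,000.
That pool (960,000) is divided at the grandchildren's generation equally among Verity, Yusuf, Varun, Sione, and Greta: 192,000 each.

Mateus: 480,000; Verity: 192,000; Yusuf: 192,000; Marit: 480,000; Varun: 192,000; Sione: 192,000; Greta: 192,000; Ione: 480,000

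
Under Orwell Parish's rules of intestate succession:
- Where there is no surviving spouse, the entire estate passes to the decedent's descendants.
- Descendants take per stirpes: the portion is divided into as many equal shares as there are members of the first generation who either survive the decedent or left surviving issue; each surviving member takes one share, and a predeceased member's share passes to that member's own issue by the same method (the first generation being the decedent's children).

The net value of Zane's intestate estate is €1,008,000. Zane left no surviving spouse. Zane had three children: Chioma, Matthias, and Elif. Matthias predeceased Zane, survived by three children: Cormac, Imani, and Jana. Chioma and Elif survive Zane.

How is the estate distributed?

The entire €1,008,000 passes to the descendants.
That amount (€1,008,000) is divided into 3 shares of €336,000: Chioma and Elif each take €336,000; Matthias's €336,000 share passes to Matthias's issue.
Matthias's share (€336,000) is divided into 3 shares of €112,000: Cormac, Imani, and Jana each take €112,000.

Chioma: €336,000; Cormac: €112,000; Imani: €112,000; Jana: €112,000; Elif: €336,000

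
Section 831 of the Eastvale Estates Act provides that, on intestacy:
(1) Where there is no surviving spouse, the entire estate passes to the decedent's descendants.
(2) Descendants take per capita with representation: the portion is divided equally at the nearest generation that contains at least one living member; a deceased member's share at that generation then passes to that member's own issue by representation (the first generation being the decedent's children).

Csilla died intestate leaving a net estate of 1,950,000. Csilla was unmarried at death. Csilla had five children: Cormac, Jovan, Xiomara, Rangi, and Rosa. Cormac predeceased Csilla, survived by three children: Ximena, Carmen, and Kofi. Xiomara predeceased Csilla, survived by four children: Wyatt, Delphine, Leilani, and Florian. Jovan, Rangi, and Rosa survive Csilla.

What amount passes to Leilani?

Leilani receives 97,500.

The entire 1,950,000 passes to the descendants.
That amount (1,950,000) is divided into 5 shares of 390,000: Jovan, Rangi, and Rosa each take 390,000; Cormac's 390,000 share passes to Cormac's issue; Xiomara's 390,000 share passes to Xiomara's issue.
Cormac's share (390,000) is divided into 3 shares of 130,000: Ximena, Carmen, and Kofi each take 130,000.
Xiomara's share (390,000) is divided into 4 shares of 97,500: Wyatt, Delphine, Leilani, and Florian each take 97,500.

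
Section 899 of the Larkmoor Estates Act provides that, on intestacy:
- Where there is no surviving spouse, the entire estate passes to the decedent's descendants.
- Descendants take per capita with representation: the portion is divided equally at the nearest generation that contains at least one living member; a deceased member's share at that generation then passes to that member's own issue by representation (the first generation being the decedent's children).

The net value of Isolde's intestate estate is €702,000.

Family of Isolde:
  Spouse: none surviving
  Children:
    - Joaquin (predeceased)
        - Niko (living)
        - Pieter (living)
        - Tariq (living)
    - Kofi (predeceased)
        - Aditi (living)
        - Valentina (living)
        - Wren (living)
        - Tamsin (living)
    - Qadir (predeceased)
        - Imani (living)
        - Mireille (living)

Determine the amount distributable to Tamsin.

Tamsin receives €78,000.

The entire €702,000 passes to the descendants.
No child survives, so the initial division is made at the grandchildren's generation.
That amount (€702,000) is divided into 9 shares of €78,000: Niko, Pieter, Tariq, Aditi, Valentina, Wren, Tamsin, Imani, and Mireille each take €78,000.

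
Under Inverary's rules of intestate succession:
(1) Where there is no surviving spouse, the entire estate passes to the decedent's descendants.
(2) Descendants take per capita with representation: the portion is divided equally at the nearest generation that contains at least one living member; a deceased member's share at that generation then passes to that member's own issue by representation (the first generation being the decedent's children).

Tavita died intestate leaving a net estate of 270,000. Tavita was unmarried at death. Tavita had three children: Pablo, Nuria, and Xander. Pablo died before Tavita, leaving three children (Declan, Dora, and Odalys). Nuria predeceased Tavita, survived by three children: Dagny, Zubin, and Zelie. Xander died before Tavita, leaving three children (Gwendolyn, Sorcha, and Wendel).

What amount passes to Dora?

Dora receives 30,000.

The entire 270,000 passes to the descendants.
No child survives, so the initial division is made at the grandchildren's generation.
That amount (270,000) is divided into 9 shares of 30,000: Declan, Dora, Odalys, Dagny, Zubin, Zelie, Gwendolyn, Sorcha, and Wendel each take 30,000.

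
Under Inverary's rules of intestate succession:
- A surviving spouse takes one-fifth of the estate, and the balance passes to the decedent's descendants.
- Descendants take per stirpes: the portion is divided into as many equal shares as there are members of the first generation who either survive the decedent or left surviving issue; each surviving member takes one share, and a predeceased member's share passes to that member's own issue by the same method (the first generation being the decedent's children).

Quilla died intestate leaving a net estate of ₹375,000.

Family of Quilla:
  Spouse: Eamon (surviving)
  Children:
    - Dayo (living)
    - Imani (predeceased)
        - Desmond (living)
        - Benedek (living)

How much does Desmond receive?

Eamon takes one-fifth of ₹375,000 = ₹75,000. The remaining ₹300,000 passes to the descendants.
The descendants' portion (₹300,000) is divided into 2 shares of ₹150,000: Dayo takes ₹150,000; Imani's ₹150,000 share passes to Imani's issue.
Imani's share (₹150,000) is divided into 2 shares of ₹75,000: Desmond and Benedek each take ₹75,000.

Desmond receives ₹75,000.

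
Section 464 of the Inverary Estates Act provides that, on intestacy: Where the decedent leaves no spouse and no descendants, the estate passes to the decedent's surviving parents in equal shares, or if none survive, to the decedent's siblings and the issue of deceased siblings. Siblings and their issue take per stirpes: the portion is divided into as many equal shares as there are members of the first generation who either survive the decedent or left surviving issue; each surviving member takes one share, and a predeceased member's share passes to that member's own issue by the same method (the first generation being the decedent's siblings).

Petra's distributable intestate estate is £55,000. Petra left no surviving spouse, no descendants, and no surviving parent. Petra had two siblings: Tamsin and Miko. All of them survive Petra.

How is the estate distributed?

Tamsin: £27,500; Miko: £27,500

The entire £55,000 passes to the siblings and their issue.
That amount (£55,000) is divided into 2 shares of £27,500: Tamsin and Miko each take £27,500.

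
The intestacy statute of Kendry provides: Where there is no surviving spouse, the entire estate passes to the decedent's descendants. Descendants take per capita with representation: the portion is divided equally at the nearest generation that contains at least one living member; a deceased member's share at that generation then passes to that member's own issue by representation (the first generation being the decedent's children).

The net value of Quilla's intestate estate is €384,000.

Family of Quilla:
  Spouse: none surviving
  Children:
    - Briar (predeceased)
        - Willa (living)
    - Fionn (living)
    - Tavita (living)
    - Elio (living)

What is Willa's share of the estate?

The entire €384,000 passes to the descendants.
That amount (€384,000) is divided into 4 shares of €96,000: Fionn, Tavita, and Elio each take €96,000; Briar's €96,000 share passes to Briar's issue.
Briar's share (€96,000) passes entirely to Willa.

Willa receives €96,000.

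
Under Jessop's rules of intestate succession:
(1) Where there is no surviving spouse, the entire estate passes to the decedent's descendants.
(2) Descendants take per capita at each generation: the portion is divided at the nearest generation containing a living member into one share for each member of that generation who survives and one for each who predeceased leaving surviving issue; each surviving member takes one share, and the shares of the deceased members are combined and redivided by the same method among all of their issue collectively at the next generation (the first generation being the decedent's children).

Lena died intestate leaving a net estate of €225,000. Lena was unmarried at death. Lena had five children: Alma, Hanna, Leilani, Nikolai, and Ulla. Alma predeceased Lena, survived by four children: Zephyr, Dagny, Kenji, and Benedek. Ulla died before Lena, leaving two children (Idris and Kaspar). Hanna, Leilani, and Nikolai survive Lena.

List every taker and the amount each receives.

The entire €225,000 passes to the descendants.
That amount (€225,000) is divided at the children's generation into 5 shares of €45,000. Hanna, Leilani, and Nikolai each take €45,000. The 2 shares of the deceased (Alma and Ulla) are combined into a pool of €90,000.
That pool (€90,000) is divided at the grandchildren's generation equally among Zephyr, Dagny, Kenji, Benedek, Idris, and Kaspar: €15,000 each.

Zephyr: €15,000; Dagny: €15,000; Kenji: €15,000; Benedek: €15,000; Hanna: €45,000; Leilani: €45,000; Nikolai: €45,000; Idris: €15,000; Kaspar: €15,000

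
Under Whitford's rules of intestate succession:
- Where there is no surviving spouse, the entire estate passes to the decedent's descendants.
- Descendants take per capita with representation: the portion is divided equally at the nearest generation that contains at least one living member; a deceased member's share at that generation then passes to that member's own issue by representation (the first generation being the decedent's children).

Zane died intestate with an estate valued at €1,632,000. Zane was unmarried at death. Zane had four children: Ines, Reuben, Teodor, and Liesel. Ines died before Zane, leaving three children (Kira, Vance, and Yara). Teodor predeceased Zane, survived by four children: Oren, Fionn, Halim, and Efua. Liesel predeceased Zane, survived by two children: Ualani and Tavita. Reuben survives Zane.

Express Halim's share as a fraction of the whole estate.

The entire €1,632,000 passes to the descendants.
That amount (€1,632,000) is divided into 4 shares of €408,000: Reuben takes €408,000; Ines's €408,000 share passes to Ines's issue; Teodor's €408,000 share passes to Teodor's issue; Liesel's €408,000 share passes to Liesel's issue.
Ines's share (€408,000) is divided into 3 shares of €136,000: Kira, Vance, and Yara each take €136,000.
Teodor's share (€408,000) is divided into 4 shares of €102,000: Oren, Fionn, Halim, and Efua each take €102,000.
Liesel's share (€408,000) is divided into 2 shares of €204,000: Ualani and Tavita each take €204,000.

Halim receives 1/16 of the estate.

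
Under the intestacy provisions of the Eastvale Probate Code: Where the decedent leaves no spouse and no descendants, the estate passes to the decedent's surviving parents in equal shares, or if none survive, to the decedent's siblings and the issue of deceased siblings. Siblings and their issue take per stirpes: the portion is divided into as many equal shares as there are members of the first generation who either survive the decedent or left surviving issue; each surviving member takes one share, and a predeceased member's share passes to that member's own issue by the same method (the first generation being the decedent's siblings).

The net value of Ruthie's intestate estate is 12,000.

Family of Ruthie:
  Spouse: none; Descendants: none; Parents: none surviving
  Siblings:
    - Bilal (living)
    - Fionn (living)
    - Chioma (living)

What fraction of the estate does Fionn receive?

Fionn receives 1/3 of the estate.

The entire 12,000 passes to the siblings and their issue.
That amount (12,000) is divided into 3 shares of 4,000: Bilal, Fionn, and Chioma each take 4,000.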